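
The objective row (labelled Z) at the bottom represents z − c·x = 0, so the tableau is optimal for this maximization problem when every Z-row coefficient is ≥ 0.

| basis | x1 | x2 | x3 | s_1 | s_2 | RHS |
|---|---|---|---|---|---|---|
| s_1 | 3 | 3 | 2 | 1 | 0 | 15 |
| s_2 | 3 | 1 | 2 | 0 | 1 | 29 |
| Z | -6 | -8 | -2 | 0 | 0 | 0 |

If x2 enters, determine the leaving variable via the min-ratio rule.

Column x2 entries and ratios — s_1: 15/3 = 5; s_2: 29/1 = 29.
Smallest ratio is 5 in the row of s_1, so s_1 leaves.

s_1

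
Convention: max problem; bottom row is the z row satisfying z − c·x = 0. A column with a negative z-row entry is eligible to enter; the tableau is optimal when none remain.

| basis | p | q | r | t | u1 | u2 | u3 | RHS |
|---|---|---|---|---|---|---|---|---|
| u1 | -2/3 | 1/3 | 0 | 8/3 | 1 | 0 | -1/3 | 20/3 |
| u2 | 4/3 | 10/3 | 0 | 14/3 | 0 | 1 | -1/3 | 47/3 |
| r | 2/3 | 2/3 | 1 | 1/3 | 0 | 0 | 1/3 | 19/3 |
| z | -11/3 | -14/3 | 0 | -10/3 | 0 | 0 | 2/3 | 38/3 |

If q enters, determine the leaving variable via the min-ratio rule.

u2

Column q entries and ratios — u1: (20/3)/(1/3) = 20; u2: (47/3)/(10/3) = 47/10; r: (19/3)/(2/3) = 19/2.
Smallest ratio is 47/10 in the row of u2, so u2 leaves.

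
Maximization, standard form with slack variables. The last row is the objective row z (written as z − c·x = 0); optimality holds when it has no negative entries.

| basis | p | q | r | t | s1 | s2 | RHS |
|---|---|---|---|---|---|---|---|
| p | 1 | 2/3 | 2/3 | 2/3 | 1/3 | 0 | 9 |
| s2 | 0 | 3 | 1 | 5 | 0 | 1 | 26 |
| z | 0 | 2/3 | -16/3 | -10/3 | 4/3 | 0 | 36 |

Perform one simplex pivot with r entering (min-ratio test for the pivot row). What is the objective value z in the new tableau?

Ratio test on column r — row 1: 9/(2/3) = 27/2; row 2: 26/1 = 26. Minimum is 27/2 at row 1 (p leaves); pivot element 2/3.
Pivot on row 1; the z-row RHS becomes 36 − (-16/3)·(27/2) = 108.

108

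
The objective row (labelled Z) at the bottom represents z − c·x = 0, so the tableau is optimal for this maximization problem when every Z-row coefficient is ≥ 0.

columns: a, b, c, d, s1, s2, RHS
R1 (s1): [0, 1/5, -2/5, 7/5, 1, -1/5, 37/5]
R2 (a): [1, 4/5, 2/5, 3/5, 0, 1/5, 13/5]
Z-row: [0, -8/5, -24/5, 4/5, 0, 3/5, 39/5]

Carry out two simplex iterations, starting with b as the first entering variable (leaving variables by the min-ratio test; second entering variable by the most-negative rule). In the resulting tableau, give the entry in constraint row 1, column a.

Ratio test on column b — row 1: (37/5)/(1/5) = 37; row 2: (13/5)/(4/5) = 13/4. Minimum is 13/4 at row 2 (a leaves); pivot element 4/5.
Divide row 2 by 4/5; eliminate column b from the other rows.
Second iteration: most negative Z-row entry is -4 in column c, so c enters.
Ratio test on column c — row 1: entry -1/2 ≤ 0; row 2: (13/4)/(1/2) = 13/2. Minimum is 13/2 at row 2 (b leaves); pivot element 1/2.
Divide row 2 by 1/2; eliminate column c from the other rows.
After both pivots, the entry at constraint row 1, column a is 1.

1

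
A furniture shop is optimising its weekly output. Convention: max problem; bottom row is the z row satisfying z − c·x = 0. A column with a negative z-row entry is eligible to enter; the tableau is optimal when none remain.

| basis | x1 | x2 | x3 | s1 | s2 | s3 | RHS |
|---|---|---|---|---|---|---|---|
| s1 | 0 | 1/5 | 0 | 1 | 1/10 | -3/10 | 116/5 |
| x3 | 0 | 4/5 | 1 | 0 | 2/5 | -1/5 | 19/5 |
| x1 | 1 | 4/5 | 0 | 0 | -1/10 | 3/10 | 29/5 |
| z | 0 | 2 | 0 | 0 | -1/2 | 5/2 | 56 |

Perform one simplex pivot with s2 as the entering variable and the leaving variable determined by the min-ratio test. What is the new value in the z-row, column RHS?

243/4

Ratio test on column s2 — row 1: (116/5)/(1/10) = 232; row 2: (19/5)/(2/5) = 19/2; row 3: entry -1/10 ≤ 0. Minimum is 19/2 at row 2 (x3 leaves); pivot element 2/5.
Divide row 2 by 2/5; eliminate column s2 from the other rows.
z-row update in column RHS: 56 − (-1/2)·(19/2) = 243/4.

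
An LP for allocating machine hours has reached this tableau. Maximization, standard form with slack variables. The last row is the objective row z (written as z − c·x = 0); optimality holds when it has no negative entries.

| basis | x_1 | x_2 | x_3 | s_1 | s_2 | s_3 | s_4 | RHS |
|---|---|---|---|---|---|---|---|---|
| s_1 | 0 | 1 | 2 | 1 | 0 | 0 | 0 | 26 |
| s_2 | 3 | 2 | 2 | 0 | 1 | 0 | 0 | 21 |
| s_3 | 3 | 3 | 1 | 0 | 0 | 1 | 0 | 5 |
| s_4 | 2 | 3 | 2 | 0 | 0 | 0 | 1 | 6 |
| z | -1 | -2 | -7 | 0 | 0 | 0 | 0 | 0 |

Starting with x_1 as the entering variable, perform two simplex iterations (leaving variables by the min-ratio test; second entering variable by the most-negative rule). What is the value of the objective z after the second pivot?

Ratio test on column x_1 — row 1: entry 0 ≤ 0; row 2: 21/3 = 7; row 3: 5/3 = 5/3; row 4: 6/2 = 3. Minimum is 5/3 at row 3 (s_3 leaves); pivot element 3.
Pivot on row 3; the z-row RHS becomes 0 − (-1)·(5/3) = 5/3.
Next entering variable (most negative z-row entry -20/3): x_3.
Ratio test on column x_3 — row 1: 26/2 = 13; row 2: 16/1 = 16; row 3: (5/3)/(1/3) = 5; row 4: (8/3)/(4/3) = 2. Minimum is 2 at row 4 (s_4 leaves); pivot element 4/3.
After the second pivot the z-row RHS is 5/3 − (-20/3)·2 = 15.

15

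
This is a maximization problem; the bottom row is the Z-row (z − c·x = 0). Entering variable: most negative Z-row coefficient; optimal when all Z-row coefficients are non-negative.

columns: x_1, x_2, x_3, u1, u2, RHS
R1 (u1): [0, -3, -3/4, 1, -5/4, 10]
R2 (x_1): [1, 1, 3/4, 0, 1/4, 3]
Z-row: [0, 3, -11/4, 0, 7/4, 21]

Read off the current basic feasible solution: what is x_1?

x_1 is basic (row 2); its value is the RHS of that row, 3.

3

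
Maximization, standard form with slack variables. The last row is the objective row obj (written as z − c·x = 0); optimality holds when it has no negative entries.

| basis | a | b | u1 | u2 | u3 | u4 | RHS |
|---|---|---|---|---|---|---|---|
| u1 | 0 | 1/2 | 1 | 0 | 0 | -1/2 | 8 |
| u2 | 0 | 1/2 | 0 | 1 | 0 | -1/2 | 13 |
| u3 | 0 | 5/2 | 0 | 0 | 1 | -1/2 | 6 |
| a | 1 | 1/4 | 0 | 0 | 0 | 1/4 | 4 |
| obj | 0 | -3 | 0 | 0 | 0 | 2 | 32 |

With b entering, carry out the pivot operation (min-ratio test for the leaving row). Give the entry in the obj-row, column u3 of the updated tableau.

Ratio test on column b — row 1: 8/(1/2) = 16; row 2: 13/(1/2) = 26; row 3: 6/(5/2) = 12/5; row 4: 4/(1/4) = 16. Minimum is 12/5 at row 3 (u3 leaves); pivot element 5/2.
Divide row 3 by 5/2; eliminate column b from the other rows.
obj-row update in column u3: 0 − (-3)·(2/5) = 6/5.

6/5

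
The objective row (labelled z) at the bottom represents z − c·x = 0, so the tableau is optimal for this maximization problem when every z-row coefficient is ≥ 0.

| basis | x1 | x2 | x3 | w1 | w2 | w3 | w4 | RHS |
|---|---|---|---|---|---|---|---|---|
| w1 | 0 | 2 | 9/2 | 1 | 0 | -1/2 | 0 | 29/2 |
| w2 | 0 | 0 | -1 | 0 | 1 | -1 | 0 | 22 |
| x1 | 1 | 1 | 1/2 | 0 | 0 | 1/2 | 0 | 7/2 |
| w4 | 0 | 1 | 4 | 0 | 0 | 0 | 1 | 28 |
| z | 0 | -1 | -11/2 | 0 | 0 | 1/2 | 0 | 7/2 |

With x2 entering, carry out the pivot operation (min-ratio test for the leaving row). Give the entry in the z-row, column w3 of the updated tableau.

1

Ratio test on column x2 — row 1: (29/2)/2 = 29/4; row 2: entry 0 ≤ 0; row 3: (7/2)/1 = 7/2; row 4: 28/1 = 28. Minimum is 7/2 at row 3 (x1 leaves); pivot element 1.
Divide row 3 by 1; eliminate column x2 from the other rows.
z-row update in column w3: 1/2 − (-1)·(1/2) = 1.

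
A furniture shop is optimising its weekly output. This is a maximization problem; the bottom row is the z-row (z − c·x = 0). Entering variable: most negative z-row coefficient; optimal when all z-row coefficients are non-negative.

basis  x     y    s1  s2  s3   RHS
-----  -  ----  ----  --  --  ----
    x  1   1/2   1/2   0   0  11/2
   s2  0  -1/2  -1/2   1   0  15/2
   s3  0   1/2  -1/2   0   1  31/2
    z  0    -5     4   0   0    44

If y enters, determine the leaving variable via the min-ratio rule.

Column y entries and ratios — x: (11/2)/(1/2) = 11; s2: -1/2 ≤ 0, skip; s3: (31/2)/(1/2) = 31.
Smallest ratio is 11 in the row of x, so x leaves.

x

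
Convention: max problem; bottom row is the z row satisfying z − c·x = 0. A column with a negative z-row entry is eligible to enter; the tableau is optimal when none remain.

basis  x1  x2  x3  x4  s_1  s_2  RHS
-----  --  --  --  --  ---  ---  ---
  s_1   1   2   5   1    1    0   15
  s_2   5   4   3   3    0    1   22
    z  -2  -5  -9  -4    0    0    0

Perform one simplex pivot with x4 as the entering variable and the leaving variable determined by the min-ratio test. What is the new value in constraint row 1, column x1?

Ratio test on column x4 — row 1: 15/1 = 15; row 2: 22/3 = 22/3. Minimum is 22/3 at row 2 (s_2 leaves); pivot element 3.
Divide row 2 by 3; eliminate column x4 from the other rows.
Row 1 update in column x1: 1 − 1·(5/3) = -2/3.

-2/3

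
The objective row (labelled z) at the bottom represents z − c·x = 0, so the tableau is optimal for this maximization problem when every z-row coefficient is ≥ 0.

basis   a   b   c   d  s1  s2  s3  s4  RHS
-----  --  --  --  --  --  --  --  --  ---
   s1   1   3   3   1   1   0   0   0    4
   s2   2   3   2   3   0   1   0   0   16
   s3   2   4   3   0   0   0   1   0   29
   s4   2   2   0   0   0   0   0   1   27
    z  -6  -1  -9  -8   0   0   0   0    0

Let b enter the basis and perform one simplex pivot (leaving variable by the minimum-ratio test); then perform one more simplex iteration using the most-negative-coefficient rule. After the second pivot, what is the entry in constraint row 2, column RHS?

40/3

Ratio test on column b — row 1: 4/3 = 4/3; row 2: 16/3 = 16/3; row 3: 29/4 = 29/4; row 4: 27/2 = 27/2. Minimum is 4/3 at row 1 (s1 leaves); pivot element 3.
Divide row 1 by 3; eliminate column b from the other rows.
Second iteration: most negative z-row entry is -8 in column c, so c enters.
Ratio test on column c — row 1: (4/3)/1 = 4/3; row 2: entry -1 ≤ 0; row 3: entry -1 ≤ 0; row 4: entry -2 ≤ 0. Minimum is 4/3 at row 1 (b leaves); pivot element 1.
Divide row 1 by 1; eliminate column c from the other rows.
After both pivots, the entry at constraint row 2, column RHS is 40/3.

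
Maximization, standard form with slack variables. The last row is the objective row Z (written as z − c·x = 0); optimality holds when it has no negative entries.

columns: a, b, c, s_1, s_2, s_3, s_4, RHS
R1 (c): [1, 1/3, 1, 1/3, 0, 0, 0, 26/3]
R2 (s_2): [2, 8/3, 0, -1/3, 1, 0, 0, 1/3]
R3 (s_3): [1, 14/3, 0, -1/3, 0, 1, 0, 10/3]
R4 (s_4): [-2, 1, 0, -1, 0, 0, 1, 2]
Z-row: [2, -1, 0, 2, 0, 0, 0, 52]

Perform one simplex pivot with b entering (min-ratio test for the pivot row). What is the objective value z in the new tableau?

Ratio test on column b — row 1: (26/3)/(1/3) = 26; row 2: (1/3)/(8/3) = 1/8; row 3: (10/3)/(14/3) = 5/7; row 4: 2/1 = 2. Minimum is 1/8 at row 2 (s_2 leaves); pivot element 8/3.
Pivot on row 2; the Z-row RHS becomes 52 − (-1)·(1/8) = 417/8.

417/8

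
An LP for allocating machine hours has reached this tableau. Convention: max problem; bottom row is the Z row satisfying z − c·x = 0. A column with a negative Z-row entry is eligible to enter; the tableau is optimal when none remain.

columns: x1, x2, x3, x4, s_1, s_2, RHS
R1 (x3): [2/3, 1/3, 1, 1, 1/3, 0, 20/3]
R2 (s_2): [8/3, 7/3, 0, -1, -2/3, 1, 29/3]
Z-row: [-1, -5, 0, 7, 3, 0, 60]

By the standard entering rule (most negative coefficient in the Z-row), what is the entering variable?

Negative Z-row entries: x1: -1, x2: -5.
The most negative is -5 in column x2, so x2 enters.

x2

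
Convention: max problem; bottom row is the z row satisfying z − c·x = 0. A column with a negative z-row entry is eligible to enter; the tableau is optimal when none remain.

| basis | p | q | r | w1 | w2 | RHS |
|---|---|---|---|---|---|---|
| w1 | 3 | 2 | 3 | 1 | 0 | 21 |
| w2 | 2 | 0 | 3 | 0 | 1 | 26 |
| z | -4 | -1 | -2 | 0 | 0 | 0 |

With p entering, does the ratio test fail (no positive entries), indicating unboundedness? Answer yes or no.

Column p has positive entries in row(s) 1, 2, so the ratio test bounds it — not unbounded.

no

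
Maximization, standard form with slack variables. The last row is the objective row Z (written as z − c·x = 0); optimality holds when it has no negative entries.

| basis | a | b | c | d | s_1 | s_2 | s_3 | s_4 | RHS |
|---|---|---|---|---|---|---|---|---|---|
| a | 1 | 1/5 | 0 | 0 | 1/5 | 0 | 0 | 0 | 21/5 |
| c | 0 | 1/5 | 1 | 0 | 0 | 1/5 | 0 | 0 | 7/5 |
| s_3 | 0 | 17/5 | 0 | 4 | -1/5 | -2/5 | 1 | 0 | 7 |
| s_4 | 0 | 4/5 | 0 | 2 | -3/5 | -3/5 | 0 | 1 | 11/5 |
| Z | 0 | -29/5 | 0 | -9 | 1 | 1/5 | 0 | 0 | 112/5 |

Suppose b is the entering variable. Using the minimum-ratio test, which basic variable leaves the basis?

s_3

Column b entries and ratios — a: (21/5)/(1/5) = 21; c: (7/5)/(1/5) = 7; s_3: 7/(17/5) = 35/17; s_4: (11/5)/(4/5) = 11/4.
Smallest ratio is 35/17 in the row of s_3, so s_3 leaves.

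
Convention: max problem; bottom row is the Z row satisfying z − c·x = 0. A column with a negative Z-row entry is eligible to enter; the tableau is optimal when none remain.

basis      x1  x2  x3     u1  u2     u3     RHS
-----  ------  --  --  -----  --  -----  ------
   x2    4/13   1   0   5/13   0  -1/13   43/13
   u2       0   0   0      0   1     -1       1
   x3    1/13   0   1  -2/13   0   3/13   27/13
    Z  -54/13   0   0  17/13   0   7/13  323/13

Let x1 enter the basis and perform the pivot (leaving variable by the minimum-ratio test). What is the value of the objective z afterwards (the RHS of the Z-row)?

Ratio test on column x1 — row 1: (43/13)/(4/13) = 43/4; row 2: entry 0 ≤ 0; row 3: (27/13)/(1/13) = 27. Minimum is 43/4 at row 1 (x2 leaves); pivot element 4/13.
Pivot on row 1; the Z-row RHS becomes 323/13 − (-54/13)·(43/4) = 139/2.

139/2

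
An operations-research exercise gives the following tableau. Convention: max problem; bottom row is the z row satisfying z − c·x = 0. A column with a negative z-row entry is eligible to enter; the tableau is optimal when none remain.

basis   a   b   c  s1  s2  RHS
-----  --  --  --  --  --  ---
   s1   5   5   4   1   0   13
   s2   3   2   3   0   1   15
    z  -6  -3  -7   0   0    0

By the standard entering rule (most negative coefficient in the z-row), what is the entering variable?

Negative z-row entries: a: -6, b: -3, c: -7.
The most negative is -7 in column c, so c enters.

c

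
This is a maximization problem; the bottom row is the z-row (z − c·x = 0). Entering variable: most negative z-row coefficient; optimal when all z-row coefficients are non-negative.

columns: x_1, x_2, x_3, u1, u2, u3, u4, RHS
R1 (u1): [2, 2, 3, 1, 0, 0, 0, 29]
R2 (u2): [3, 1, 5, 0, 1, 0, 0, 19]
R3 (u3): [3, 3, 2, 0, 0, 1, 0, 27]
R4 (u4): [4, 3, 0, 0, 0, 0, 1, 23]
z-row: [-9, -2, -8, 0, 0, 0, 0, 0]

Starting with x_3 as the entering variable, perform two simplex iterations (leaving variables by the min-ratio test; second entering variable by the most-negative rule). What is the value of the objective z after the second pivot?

Ratio test on column x_3 — row 1: 29/3 = 29/3; row 2: 19/5 = 19/5; row 3: 27/2 = 27/2; row 4: entry 0 ≤ 0. Minimum is 19/5 at row 2 (u2 leaves); pivot element 5.
Pivot on row 2; the z-row RHS becomes 0 − (-8)·(19/5) = 152/5.
Next entering variable (most negative z-row entry -21/5): x_1.
Ratio test on column x_1 — row 1: (88/5)/(1/5) = 88; row 2: (19/5)/(3/5) = 19/3; row 3: (97/5)/(9/5) = 97/9; row 4: 23/4 = 23/4. Minimum is 23/4 at row 4 (u4 leaves); pivot element 4.
After the second pivot the z-row RHS is 152/5 − (-21/5)·(23/4) = 1091/20.

1091/20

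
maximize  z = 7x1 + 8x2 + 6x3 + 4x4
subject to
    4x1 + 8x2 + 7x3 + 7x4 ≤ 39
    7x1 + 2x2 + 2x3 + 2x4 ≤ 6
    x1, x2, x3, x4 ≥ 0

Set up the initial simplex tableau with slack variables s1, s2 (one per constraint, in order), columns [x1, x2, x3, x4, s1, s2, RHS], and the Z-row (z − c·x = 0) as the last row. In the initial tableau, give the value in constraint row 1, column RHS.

The RHS of constraint 1 is b_1 = 39.

39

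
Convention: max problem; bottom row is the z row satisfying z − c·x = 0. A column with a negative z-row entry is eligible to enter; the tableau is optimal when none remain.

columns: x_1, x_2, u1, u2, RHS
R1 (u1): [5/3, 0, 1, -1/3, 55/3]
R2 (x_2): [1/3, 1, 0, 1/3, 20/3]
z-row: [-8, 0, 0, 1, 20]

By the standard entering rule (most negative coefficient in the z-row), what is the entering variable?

x_1

Negative z-row entries: x_1: -8.
The most negative is -8 in column x_1, so x_1 enters.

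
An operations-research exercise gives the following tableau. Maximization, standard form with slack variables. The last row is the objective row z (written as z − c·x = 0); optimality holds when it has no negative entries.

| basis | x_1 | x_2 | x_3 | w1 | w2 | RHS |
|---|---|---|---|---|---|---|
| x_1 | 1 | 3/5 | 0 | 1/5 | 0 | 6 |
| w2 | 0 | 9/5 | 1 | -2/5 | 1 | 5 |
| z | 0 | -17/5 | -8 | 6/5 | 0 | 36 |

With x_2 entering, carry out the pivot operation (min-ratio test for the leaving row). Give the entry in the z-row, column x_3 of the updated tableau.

Ratio test on column x_2 — row 1: 6/(3/5) = 10; row 2: 5/(9/5) = 25/9. Minimum is 25/9 at row 2 (w2 leaves); pivot element 9/5.
Divide row 2 by 9/5; eliminate column x_2 from the other rows.
z-row update in column x_3: -8 − (-17/5)·(5/9) = -55/9.

-55/9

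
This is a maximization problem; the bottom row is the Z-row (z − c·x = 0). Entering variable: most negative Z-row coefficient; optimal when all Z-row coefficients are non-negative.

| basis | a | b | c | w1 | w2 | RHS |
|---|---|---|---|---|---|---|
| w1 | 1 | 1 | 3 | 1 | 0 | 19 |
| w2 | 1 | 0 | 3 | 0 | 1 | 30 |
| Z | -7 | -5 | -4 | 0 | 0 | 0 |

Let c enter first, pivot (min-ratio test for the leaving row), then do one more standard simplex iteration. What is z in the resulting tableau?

Ratio test on column c — row 1: 19/3 = 19/3; row 2: 30/3 = 10. Minimum is 19/3 at row 1 (w1 leaves); pivot element 3.
Pivot on row 1; the Z-row RHS becomes 0 − (-4)·(19/3) = 76/3.
Next entering variable (most negative Z-row entry -17/3): a.
Ratio test on column a — row 1: (19/3)/(1/3) = 19; row 2: entry 0 ≤ 0. Minimum is 19 at row 1 (c leaves); pivot element 1/3.
After the second pivot the Z-row RHS is 76/3 − (-17/3)·19 = 133.

133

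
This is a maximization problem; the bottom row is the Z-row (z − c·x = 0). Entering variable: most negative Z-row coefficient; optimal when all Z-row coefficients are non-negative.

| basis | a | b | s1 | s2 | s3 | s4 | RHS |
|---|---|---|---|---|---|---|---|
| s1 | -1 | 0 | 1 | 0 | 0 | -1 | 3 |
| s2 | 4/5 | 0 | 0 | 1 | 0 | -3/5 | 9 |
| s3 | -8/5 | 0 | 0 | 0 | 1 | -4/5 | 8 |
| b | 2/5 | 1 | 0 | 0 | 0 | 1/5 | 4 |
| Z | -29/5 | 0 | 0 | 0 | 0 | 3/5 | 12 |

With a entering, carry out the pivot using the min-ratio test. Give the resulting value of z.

70

Ratio test on column a — row 1: entry -1 ≤ 0; row 2: 9/(4/5) = 45/4; row 3: entry -8/5 ≤ 0; row 4: 4/(2/5) = 10. Minimum is 10 at row 4 (b leaves); pivot element 2/5.
Pivot on row 4; the Z-row RHS becomes 12 − (-29/5)·10 = 70.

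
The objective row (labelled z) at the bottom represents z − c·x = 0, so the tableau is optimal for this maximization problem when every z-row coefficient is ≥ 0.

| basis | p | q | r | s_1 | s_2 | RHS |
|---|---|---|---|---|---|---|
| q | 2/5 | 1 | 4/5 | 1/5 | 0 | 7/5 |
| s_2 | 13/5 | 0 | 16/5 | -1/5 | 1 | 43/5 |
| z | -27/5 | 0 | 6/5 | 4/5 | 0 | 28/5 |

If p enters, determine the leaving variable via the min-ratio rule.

s_2

Column p entries and ratios — q: (7/5)/(2/5) = 7/2; s_2: (43/5)/(13/5) = 43/13.
Smallest ratio is 43/13 in the row of s_2, so s_2 leaves.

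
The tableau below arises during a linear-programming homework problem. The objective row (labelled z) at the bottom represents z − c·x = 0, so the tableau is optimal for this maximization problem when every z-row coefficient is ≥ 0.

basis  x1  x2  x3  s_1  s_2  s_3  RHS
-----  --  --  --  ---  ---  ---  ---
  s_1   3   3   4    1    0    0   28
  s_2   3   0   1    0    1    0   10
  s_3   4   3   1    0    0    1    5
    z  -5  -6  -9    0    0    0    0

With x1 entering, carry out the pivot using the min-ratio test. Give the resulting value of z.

Ratio test on column x1 — row 1: 28/3 = 28/3; row 2: 10/3 = 10/3; row 3: 5/4 = 5/4. Minimum is 5/4 at row 3 (s_3 leaves); pivot element 4.
Pivot on row 3; the z-row RHS becomes 0 − (-5)·(5/4) = 25/4.

25/4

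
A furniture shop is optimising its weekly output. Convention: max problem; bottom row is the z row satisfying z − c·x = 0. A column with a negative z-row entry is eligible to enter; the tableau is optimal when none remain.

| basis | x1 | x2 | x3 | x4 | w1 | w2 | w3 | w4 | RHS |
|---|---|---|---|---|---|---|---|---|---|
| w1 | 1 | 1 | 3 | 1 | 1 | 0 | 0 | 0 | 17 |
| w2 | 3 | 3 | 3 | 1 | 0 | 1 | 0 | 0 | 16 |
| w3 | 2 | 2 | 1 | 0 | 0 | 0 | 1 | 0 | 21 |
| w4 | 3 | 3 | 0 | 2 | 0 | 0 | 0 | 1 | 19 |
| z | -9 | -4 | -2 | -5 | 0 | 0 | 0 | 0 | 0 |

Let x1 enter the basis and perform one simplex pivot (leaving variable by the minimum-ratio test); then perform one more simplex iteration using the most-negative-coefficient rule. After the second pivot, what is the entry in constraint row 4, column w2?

Ratio test on column x1 — row 1: 17/1 = 17; row 2: 16/3 = 16/3; row 3: 21/2 = 21/2; row 4: 19/3 = 19/3. Minimum is 16/3 at row 2 (w2 leaves); pivot element 3.
Divide row 2 by 3; eliminate column x1 from the other rows.
Second iteration: most negative z-row entry is -2 in column x4, so x4 enters.
Ratio test on column x4 — row 1: (35/3)/(2/3) = 35/2; row 2: (16/3)/(1/3) = 16; row 3: entry -2/3 ≤ 0; row 4: 3/1 = 3. Minimum is 3 at row 4 (w4 leaves); pivot element 1.
Divide row 4 by 1; eliminate column x4 from the other rows.
After both pivots, the entry at constraint row 4, column w2 is -1.

-1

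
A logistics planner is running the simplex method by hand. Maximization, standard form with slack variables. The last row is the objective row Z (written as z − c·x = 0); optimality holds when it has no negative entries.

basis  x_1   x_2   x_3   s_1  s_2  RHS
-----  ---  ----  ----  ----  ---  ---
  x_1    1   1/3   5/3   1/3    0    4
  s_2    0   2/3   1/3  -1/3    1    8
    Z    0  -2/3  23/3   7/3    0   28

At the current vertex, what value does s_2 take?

s_2 is basic (row 2); its value is the RHS of that row, 8.

8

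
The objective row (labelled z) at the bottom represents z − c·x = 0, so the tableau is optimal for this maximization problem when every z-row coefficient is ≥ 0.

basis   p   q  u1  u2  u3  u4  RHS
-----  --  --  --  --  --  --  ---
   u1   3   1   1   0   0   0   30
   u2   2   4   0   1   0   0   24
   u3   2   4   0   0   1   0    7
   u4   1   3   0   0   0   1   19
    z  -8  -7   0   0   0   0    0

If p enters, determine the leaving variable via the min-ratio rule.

Column p entries and ratios — u1: 30/3 = 10; u2: 24/2 = 12; u3: 7/2 = 7/2; u4: 19/1 = 19.
Smallest ratio is 7/2 in the row of u3, so u3 leaves.

u3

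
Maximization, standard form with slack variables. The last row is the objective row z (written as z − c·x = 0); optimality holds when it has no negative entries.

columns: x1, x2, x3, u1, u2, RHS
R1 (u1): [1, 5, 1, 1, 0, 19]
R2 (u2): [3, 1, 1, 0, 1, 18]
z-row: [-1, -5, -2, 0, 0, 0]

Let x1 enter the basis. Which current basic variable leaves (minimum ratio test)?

u2

Column x1 entries and ratios — u1: 19/1 = 19; u2: 18/3 = 6.
Smallest ratio is 6 in the row of u2, so u2 leaves.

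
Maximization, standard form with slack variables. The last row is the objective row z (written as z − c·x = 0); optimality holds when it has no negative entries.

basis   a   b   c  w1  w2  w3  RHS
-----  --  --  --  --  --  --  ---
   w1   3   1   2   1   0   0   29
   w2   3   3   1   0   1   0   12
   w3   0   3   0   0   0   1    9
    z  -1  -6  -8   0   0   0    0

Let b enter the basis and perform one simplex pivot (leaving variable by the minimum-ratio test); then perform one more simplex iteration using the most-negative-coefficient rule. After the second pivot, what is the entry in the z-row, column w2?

Ratio test on column b — row 1: 29/1 = 29; row 2: 12/3 = 4; row 3: 9/3 = 3. Minimum is 3 at row 3 (w3 leaves); pivot element 3.
Divide row 3 by 3; eliminate column b from the other rows.
Second iteration: most negative z-row entry is -8 in column c, so c enters.
Ratio test on column c — row 1: 26/2 = 13; row 2: 3/1 = 3; row 3: entry 0 ≤ 0. Minimum is 3 at row 2 (w2 leaves); pivot element 1.
Divide row 2 by 1; eliminate column c from the other rows.
After both pivots, the entry at the z-row, column w2 is 8.

8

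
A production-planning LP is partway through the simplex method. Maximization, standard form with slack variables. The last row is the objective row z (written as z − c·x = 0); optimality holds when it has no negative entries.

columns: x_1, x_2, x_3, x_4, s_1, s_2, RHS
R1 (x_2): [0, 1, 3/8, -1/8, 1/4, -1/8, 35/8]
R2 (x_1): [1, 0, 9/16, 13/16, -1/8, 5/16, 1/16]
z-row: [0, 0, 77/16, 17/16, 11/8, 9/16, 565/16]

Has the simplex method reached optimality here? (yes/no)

yes

Every z-row coefficient is ≥ 0, so the tableau is optimal.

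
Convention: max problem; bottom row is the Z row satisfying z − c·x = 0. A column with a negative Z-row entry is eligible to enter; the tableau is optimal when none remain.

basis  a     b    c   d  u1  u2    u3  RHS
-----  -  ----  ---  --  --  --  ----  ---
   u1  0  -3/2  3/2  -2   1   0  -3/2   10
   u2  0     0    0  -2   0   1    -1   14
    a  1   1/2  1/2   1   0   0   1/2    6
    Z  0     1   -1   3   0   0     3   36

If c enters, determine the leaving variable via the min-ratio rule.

Column c entries and ratios — u1: 10/(3/2) = 20/3; u2: 0 ≤ 0, skip; a: 6/(1/2) = 12.
Smallest ratio is 20/3 in the row of u1, so u1 leaves.

u1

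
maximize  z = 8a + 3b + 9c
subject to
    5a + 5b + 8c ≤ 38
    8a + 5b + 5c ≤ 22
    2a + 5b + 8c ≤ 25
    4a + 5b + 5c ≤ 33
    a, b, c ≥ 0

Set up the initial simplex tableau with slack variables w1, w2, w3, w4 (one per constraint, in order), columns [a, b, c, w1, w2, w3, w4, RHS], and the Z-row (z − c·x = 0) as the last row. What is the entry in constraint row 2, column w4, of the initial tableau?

0

Slack w4 belongs to constraint 4; its column is the unit vector e_4, so the entry in row 2 is 0.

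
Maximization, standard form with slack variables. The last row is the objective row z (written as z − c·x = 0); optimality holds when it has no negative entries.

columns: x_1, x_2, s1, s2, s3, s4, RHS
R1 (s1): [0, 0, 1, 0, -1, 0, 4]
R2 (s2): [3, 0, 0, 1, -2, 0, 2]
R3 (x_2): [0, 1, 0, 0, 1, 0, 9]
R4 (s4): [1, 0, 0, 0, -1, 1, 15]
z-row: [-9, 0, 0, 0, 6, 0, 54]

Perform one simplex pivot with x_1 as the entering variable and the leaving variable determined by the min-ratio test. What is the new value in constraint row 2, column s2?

1/3

Ratio test on column x_1 — row 1: entry 0 ≤ 0; row 2: 2/3 = 2/3; row 3: entry 0 ≤ 0; row 4: 15/1 = 15. Minimum is 2/3 at row 2 (s2 leaves); pivot element 3.
Divide row 2 by 3; eliminate column x_1 from the other rows.
In the new row 2, the s2 entry is the old entry divided by the pivot: 1/3 = 1/3.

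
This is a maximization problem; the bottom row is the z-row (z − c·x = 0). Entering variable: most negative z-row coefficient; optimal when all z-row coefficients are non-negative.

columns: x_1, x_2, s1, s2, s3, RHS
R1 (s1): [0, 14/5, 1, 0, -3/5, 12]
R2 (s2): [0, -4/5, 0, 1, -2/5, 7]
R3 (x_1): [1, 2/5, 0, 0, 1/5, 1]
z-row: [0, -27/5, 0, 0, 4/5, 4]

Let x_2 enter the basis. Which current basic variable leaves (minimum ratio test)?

Column x_2 entries and ratios — s1: 12/(14/5) = 30/7; s2: -4/5 ≤ 0, skip; x_1: 1/(2/5) = 5/2.
Smallest ratio is 5/2 in the row of x_1, so x_1 leaves.

x_1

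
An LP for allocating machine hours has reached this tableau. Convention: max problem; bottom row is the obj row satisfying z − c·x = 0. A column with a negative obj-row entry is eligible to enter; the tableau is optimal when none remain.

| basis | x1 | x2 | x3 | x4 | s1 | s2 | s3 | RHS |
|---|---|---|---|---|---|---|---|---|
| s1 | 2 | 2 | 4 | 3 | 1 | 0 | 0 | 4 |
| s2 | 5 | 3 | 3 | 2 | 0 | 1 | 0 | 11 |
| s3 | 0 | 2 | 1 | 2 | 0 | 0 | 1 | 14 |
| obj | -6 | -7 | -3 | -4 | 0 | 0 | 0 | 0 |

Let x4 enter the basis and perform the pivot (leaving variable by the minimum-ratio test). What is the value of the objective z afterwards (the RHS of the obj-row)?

16/3

Ratio test on column x4 — row 1: 4/3 = 4/3; row 2: 11/2 = 11/2; row 3: 14/2 = 7. Minimum is 4/3 at row 1 (s1 leaves); pivot element 3.
Pivot on row 1; the obj-row RHS becomes 0 − (-4)·(4/3) = 16/3.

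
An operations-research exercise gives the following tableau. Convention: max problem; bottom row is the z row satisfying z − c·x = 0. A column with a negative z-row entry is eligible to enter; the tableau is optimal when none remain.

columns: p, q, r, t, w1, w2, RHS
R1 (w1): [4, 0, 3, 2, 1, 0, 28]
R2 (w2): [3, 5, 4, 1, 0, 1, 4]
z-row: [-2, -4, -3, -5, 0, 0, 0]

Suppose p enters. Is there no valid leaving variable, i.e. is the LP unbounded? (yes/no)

Column p has positive entries in row(s) 1, 2, so the ratio test bounds it — not unbounded.

no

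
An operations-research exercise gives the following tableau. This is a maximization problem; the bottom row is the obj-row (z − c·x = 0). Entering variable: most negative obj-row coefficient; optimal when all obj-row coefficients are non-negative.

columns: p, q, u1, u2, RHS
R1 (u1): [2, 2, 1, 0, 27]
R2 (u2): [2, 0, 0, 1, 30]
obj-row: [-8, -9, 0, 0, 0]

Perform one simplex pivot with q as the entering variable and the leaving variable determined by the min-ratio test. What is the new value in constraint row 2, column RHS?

30

Ratio test on column q — row 1: 27/2 = 27/2; row 2: entry 0 ≤ 0. Minimum is 27/2 at row 1 (u1 leaves); pivot element 2.
Divide row 1 by 2; eliminate column q from the other rows.
Row 2 update in column RHS: 30 − 0·(27/2) = 30.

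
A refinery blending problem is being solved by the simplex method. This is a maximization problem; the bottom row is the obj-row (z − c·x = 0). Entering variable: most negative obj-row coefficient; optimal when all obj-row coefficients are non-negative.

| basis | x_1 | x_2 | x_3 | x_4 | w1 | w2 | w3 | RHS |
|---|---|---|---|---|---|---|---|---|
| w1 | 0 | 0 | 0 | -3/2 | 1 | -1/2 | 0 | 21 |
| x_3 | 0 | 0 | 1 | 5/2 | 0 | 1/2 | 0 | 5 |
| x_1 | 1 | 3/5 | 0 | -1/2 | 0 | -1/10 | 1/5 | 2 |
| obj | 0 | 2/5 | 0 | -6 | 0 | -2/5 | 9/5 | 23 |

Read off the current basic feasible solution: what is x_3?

5

x_3 is basic (row 2); its value is the RHS of that row, 5.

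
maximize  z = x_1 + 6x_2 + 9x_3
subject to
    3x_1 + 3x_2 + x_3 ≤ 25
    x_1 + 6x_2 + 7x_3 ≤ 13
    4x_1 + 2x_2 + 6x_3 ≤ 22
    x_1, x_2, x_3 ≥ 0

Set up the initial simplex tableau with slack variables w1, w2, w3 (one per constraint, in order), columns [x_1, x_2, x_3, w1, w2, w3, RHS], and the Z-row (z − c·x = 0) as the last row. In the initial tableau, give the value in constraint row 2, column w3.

Slack w3 belongs to constraint 3; its column is the unit vector e_3, so the entry in row 2 is 0.

0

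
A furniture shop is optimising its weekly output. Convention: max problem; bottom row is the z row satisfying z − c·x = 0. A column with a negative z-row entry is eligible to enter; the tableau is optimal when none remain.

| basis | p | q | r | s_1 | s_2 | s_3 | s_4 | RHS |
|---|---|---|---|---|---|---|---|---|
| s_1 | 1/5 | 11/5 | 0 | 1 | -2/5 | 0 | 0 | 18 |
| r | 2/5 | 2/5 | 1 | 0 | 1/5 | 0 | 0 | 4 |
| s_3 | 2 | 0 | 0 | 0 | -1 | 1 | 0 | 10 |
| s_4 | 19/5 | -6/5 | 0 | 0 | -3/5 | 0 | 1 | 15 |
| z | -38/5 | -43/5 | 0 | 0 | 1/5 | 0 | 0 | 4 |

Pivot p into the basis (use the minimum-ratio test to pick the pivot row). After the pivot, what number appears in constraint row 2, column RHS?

Ratio test on column p — row 1: 18/(1/5) = 90; row 2: 4/(2/5) = 10; row 3: 10/2 = 5; row 4: 15/(19/5) = 75/19. Minimum is 75/19 at row 4 (s_4 leaves); pivot element 19/5.
Divide row 4 by 19/5; eliminate column p from the other rows.
Row 2 update in column RHS: 4 − (2/5)·(75/19) = 46/19.

46/19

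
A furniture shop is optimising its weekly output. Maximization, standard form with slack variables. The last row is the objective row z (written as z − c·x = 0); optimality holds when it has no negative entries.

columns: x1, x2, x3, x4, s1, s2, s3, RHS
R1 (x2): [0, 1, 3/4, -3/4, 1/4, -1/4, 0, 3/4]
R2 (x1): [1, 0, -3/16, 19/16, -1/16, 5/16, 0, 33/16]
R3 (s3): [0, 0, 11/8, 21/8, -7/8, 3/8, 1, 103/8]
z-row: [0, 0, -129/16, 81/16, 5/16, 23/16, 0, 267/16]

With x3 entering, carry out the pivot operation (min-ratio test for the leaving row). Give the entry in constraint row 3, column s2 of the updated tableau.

Ratio test on column x3 — row 1: (3/4)/(3/4) = 1; row 2: entry -3/16 ≤ 0; row 3: (103/8)/(11/8) = 103/11. Minimum is 1 at row 1 (x2 leaves); pivot element 3/4.
Divide row 1 by 3/4; eliminate column x3 from the other rows.
Row 3 update in column s2: 3/8 − (11/8)·(-1/3) = 5/6.

5/6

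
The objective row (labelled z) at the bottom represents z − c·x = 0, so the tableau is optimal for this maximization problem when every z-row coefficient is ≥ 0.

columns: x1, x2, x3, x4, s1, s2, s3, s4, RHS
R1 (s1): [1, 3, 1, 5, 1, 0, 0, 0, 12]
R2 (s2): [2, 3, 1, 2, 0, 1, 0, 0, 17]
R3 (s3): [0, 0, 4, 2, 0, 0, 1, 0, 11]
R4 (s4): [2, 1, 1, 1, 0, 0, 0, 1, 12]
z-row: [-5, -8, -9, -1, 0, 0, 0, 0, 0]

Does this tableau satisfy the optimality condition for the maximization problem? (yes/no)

no

The z-row has a negative entry -9 in column x3, so it is not optimal.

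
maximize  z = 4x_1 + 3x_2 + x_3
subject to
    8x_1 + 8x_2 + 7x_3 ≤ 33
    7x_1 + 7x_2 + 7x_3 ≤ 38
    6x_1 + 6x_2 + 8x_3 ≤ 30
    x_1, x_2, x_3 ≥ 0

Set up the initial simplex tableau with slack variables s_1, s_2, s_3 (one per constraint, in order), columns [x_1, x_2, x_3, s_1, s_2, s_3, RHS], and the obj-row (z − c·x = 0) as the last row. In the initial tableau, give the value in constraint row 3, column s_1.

0

Slack s_1 belongs to constraint 1; its column is the unit vector e_1, so the entry in row 3 is 0.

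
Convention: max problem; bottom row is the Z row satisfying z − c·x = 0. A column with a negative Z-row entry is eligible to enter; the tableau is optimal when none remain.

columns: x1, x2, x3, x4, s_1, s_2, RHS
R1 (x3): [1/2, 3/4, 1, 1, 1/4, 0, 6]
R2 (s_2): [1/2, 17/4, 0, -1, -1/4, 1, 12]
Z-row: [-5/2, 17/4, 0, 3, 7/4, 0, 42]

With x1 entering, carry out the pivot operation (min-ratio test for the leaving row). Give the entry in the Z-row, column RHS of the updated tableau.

72

Ratio test on column x1 — row 1: 6/(1/2) = 12; row 2: 12/(1/2) = 24. Minimum is 12 at row 1 (x3 leaves); pivot element 1/2.
Divide row 1 by 1/2; eliminate column x1 from the other rows.
Z-row update in column RHS: 42 − (-5/2)·12 = 72.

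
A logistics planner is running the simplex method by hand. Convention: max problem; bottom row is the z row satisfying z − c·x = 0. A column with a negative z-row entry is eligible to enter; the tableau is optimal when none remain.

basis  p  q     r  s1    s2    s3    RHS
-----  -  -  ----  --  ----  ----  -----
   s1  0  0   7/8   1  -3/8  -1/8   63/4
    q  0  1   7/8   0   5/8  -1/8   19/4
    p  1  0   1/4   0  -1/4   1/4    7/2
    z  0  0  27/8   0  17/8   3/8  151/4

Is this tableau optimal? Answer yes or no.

yes

Every z-row coefficient is ≥ 0, so the tableau is optimal.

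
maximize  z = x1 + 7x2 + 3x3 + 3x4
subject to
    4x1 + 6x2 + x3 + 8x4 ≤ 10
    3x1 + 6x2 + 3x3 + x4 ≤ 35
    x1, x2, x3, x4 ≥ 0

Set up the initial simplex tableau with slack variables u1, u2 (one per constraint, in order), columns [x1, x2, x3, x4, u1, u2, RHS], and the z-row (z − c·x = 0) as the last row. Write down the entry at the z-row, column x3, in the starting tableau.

The z-row carries the negated objective coefficients: the x3 entry is -3.

-3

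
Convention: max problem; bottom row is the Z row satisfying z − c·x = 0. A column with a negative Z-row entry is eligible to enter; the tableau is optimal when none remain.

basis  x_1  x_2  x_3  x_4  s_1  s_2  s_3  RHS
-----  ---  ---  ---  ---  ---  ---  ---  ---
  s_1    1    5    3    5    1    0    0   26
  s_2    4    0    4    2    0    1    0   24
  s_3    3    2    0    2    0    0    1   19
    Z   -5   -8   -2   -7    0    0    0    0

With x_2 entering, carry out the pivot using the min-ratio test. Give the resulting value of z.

208/5

Ratio test on column x_2 — row 1: 26/5 = 26/5; row 2: entry 0 ≤ 0; row 3: 19/2 = 19/2. Minimum is 26/5 at row 1 (s_1 leaves); pivot element 5.
Pivot on row 1; the Z-row RHS becomes 0 − (-8)·(26/5) = 208/5.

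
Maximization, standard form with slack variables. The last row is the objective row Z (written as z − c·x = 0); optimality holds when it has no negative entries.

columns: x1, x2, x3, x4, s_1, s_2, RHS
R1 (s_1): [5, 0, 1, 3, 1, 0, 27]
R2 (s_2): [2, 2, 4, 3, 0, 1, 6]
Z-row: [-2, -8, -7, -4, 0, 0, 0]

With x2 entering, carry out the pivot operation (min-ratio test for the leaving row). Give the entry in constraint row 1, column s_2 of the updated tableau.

Ratio test on column x2 — row 1: entry 0 ≤ 0; row 2: 6/2 = 3. Minimum is 3 at row 2 (s_2 leaves); pivot element 2.
Divide row 2 by 2; eliminate column x2 from the other rows.
Row 1 update in column s_2: 0 − 0·(1/2) = 0.

0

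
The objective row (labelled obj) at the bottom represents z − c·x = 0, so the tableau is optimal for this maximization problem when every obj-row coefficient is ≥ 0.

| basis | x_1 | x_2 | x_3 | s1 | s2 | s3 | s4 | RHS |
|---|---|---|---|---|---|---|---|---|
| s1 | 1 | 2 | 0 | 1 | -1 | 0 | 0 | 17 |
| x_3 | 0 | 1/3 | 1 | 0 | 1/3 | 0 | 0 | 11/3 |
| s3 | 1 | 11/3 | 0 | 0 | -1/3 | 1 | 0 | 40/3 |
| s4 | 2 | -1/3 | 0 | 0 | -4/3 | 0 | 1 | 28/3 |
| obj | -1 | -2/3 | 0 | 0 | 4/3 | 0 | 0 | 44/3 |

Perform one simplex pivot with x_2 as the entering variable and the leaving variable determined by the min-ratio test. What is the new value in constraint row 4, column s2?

-15/11

Ratio test on column x_2 — row 1: 17/2 = 17/2; row 2: (11/3)/(1/3) = 11; row 3: (40/3)/(11/3) = 40/11; row 4: entry -1/3 ≤ 0. Minimum is 40/11 at row 3 (s3 leaves); pivot element 11/3.
Divide row 3 by 11/3; eliminate column x_2 from the other rows.
Row 4 update in column s2: -4/3 − (-1/3)·(-1/11) = -15/11.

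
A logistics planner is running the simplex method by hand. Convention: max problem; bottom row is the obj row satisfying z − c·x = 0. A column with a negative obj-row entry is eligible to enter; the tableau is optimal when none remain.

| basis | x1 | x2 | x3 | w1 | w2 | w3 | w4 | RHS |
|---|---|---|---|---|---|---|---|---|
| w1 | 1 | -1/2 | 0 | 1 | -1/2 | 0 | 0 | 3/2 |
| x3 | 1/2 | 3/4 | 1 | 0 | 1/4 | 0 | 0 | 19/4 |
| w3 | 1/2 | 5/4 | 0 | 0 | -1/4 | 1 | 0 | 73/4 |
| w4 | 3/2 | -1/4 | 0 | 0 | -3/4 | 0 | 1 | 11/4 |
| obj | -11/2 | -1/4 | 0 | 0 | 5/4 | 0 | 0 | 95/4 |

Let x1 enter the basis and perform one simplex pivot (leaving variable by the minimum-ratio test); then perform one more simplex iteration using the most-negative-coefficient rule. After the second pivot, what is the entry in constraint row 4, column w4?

2

Ratio test on column x1 — row 1: (3/2)/1 = 3/2; row 2: (19/4)/(1/2) = 19/2; row 3: (73/4)/(1/2) = 73/2; row 4: (11/4)/(3/2) = 11/6. Minimum is 3/2 at row 1 (w1 leaves); pivot element 1.
Divide row 1 by 1; eliminate column x1 from the other rows.
Second iteration: most negative obj-row entry is -3 in column x2, so x2 enters.
Ratio test on column x2 — row 1: entry -1/2 ≤ 0; row 2: 4/1 = 4; row 3: (35/2)/(3/2) = 35/3; row 4: (1/2)/(1/2) = 1. Minimum is 1 at row 4 (w4 leaves); pivot element 1/2.
Divide row 4 by 1/2; eliminate column x2 from the other rows.
After both pivots, the entry at constraint row 4, column w4 is 2.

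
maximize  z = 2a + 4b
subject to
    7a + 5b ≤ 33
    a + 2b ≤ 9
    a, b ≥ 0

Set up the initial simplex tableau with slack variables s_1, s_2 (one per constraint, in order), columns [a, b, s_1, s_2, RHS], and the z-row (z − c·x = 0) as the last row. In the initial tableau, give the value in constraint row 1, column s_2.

0

Slack s_2 belongs to constraint 2; its column is the unit vector e_2, so the entry in row 1 is 0.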